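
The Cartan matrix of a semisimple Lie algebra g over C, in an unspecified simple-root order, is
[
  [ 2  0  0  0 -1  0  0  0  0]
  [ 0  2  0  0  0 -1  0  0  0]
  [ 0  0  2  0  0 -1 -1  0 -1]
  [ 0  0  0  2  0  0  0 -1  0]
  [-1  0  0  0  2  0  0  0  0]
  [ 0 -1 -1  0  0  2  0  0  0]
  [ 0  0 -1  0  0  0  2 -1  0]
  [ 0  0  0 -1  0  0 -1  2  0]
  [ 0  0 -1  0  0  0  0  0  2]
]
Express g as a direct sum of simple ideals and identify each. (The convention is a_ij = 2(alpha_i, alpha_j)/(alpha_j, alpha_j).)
The diagram associated to this matrix has two connected components: the simple roots {alpha_1, alpha_5} form a chain of 2 nodes with single edges (A_2), and {alpha_2, alpha_3, alpha_4, alpha_6, alpha_7, alpha_8, alpha_9} form a chain of 6 nodes with one extra node attached to the third node from one end (E_7). A semisimple Lie algebra decomposes uniquely as the direct sum of simple ideals, one per connected component of its Dynkin diagram, so g ≅ A_2 ⊕ E_7 (dimension 8 + 133 = 141).

A_2 (sl(3)) ⊕ E_7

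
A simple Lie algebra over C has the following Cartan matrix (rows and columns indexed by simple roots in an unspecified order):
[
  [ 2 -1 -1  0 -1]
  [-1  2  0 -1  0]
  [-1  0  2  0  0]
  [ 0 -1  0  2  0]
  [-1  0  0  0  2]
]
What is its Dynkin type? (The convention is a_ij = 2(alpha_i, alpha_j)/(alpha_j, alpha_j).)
The matrix has rank 5 with 2's on the diagonal. Reading the off-diagonal entries as Dynkin edges (a single edge where a_ij = a_ji = -1; a double or triple edge where a_ij * a_ji = 2 or 3), the diagram is a chain of 3 nodes with a fork of two nodes at one end (D_5). One simple-root ordering that puts it in standard form is (alpha_4, alpha_2, alpha_1, alpha_3, alpha_5). So the algebra is type D_5, i.e. so(10).

type D_5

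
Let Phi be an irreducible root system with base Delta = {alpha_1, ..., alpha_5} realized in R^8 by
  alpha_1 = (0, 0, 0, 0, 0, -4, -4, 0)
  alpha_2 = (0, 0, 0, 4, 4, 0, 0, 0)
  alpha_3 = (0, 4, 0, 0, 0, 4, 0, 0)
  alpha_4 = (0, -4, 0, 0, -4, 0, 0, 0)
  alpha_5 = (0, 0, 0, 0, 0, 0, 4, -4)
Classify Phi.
Compute the Cartan integers a_ij = 2(alpha_i, alpha_j)/(alpha_j, alpha_j); the resulting 5x5 Cartan matrix is
[[2, 0, -1, 0, -1], [0, 2, 0, -1, 0], [-1, 0, 2, -1, 0], [0, -1, -1, 2, 0], [-1, 0, 0, 0, 2]].
All simple roots have the same length, so the diagram is simply laced. The associated Dynkin diagram is a chain of 5 nodes with single edges (A_5), so the type is A_5 (the algebra sl(6)).

A_5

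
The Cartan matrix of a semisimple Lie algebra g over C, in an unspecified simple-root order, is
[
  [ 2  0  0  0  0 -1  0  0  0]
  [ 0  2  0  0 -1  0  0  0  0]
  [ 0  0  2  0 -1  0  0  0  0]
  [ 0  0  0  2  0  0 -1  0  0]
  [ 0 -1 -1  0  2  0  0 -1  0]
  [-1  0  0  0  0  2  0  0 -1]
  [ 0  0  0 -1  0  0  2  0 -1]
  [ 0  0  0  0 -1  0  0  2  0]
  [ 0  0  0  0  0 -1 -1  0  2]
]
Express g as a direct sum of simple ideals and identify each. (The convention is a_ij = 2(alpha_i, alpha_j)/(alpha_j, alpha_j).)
A_5 + D_4

The diagram associated to this matrix has two connected components: the simple roots {alpha_1, alpha_4, alpha_6, alpha_7, alpha_9} form a chain of 5 nodes with single edges (A_5), and {alpha_2, alpha_3, alpha_5, alpha_8} form a chain of 2 nodes with a fork of two nodes at one end (D_4). A semisimple Lie algebra decomposes uniquely as the direct sum of simple ideals, one per connected component of its Dynkin diagram, so g ≅ A_5 ⊕ D_4 (dimension 35 + 28 = 63).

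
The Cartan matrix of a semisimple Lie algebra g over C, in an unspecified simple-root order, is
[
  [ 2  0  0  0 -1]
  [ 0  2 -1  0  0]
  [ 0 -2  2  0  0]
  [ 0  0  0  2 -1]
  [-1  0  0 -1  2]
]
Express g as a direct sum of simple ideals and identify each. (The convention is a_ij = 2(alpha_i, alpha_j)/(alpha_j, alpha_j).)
type A_3 + type B_2

The diagram associated to this matrix has two connected components: the simple roots {alpha_1, alpha_4, alpha_5} form a chain of 3 nodes with single edges (A_3), and {alpha_2, alpha_3} form a chain of 2 nodes with a double edge at one end; the terminal node there is the unique short simple root (B_2). A semisimple Lie algebra decomposes uniquely as the direct sum of simple ideals, one per connected component of its Dynkin diagram, so g ≅ A_3 ⊕ B_2 (dimension 15 + 10 = 25).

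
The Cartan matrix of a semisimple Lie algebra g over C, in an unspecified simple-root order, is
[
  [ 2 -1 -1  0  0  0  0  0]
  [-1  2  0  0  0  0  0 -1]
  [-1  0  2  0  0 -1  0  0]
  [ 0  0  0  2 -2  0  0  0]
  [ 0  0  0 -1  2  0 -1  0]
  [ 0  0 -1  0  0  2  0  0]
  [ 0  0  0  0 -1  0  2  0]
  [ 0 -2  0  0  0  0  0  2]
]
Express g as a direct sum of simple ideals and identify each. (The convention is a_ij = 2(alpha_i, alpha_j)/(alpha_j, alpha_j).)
C3 ⊕ C5

The diagram associated to this matrix has two connected components: the simple roots {alpha_4, alpha_5, alpha_7} form a chain of 3 nodes with a double edge at one end; the terminal node there is the unique long simple root (C_3), and {alpha_1, alpha_2, alpha_3, alpha_6, alpha_8} form a chain of 5 nodes with a double edge at one end; the terminal node there is the unique long simple root (C_5). A semisimple Lie algebra decomposes uniquely as the direct sum of simple ideals, one per connected component of its Dynkin diagram, so g ≅ C_3 ⊕ C_5 (dimension 21 + 55 = 76).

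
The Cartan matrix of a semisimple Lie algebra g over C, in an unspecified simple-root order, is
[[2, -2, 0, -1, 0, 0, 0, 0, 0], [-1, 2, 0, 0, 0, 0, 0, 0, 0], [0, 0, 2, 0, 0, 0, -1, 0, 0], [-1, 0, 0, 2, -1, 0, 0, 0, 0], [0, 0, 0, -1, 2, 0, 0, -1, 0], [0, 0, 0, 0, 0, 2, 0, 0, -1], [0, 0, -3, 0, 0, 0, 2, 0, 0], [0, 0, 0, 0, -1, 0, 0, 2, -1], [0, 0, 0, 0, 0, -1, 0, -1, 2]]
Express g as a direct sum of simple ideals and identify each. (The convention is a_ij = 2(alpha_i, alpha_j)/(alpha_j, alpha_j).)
type B_7 ⊕ type G_2

The diagram associated to this matrix has two connected components: the simple roots {alpha_1, alpha_2, alpha_4, alpha_5, alpha_6, alpha_8, alpha_9} form a chain of 7 nodes with a double edge at one end; the terminal node there is the unique short simple root (B_7), and {alpha_3, alpha_7} form two nodes joined by a triple edge (G_2). A semisimple Lie algebra decomposes uniquely as the direct sum of simple ideals, one per connected component of its Dynkin diagram, so g ≅ B_7 ⊕ G_2 (dimension 105 + 14 = 119).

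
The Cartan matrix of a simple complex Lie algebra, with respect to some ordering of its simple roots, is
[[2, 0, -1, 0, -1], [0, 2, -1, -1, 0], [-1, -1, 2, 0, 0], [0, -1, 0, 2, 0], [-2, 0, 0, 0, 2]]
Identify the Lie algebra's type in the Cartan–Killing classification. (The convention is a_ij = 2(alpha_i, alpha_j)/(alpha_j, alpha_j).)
The matrix has rank 5 with 2's on the diagonal. Reading the off-diagonal entries as Dynkin edges (a single edge where a_ij = a_ji = -1; a double or triple edge where a_ij * a_ji = 2 or 3), the diagram is a chain of 5 nodes with a double edge at one end; the terminal node there is the unique long simple root (C_5). One simple-root ordering that puts it in standard form is (alpha_4, alpha_2, alpha_3, alpha_1, alpha_5). So the algebra is type C_5, i.e. sp(10).

C5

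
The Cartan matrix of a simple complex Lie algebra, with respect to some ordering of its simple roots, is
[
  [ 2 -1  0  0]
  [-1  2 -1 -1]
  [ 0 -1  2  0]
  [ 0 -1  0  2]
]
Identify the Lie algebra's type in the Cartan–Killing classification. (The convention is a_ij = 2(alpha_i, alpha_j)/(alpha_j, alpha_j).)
The matrix has rank 4 with 2's on the diagonal. Reading the off-diagonal entries as Dynkin edges (a single edge where a_ij = a_ji = -1; a double or triple edge where a_ij * a_ji = 2 or 3), the diagram is a chain of 2 nodes with a fork of two nodes at one end (D_4). One simple-root ordering that puts it in standard form is (alpha_1, alpha_2, alpha_3, alpha_4). So the algebra is type D_4, i.e. so(8).

D_4 (so(8))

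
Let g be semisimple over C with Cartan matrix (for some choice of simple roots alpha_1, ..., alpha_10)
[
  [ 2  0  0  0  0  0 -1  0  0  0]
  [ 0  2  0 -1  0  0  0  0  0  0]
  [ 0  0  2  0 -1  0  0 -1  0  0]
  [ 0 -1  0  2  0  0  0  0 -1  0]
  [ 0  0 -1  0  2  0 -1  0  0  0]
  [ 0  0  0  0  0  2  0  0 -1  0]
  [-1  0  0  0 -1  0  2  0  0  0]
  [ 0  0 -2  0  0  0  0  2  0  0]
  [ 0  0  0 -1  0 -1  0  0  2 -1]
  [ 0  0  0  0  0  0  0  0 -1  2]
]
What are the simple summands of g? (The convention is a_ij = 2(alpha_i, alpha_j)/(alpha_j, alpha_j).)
C_5 + D_5

The diagram associated to this matrix has two connected components: the simple roots {alpha_1, alpha_3, alpha_5, alpha_7, alpha_8} form a chain of 5 nodes with a double edge at one end; the terminal node there is the unique long simple root (C_5), and {alpha_2, alpha_4, alpha_6, alpha_9, alpha_10} form a chain of 3 nodes with a fork of two nodes at one end (D_5). A semisimple Lie algebra decomposes uniquely as the direct sum of simple ideals, one per connected component of its Dynkin diagram, so g ≅ C_5 ⊕ D_5 (dimension 55 + 45 = 100).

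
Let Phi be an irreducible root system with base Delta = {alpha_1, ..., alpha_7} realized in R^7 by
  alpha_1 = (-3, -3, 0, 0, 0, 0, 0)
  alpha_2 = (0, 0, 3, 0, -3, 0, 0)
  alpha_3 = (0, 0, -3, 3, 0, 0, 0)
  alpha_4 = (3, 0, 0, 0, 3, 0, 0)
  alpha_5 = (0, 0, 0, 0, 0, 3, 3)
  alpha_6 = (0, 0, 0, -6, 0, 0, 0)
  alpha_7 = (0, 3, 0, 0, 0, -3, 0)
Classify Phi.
type C_7

Compute the Cartan integers a_ij = 2(alpha_i, alpha_j)/(alpha_j, alpha_j); the resulting 7x7 Cartan matrix is
[[2, 0, 0, -1, 0, 0, -1], [0, 2, -1, -1, 0, 0, 0], [0, -1, 2, 0, 0, -1, 0], [-1, -1, 0, 2, 0, 0, 0], [0, 0, 0, 0, 2, 0, -1], [0, 0, -2, 0, 0, 2, 0], [-1, 0, 0, 0, -1, 0, 2]].
The roots have two lengths (squared-length ratio 2:1); the short ones are alpha_{1,2,3,4,5,7}. The associated Dynkin diagram is a chain of 7 nodes with a double edge at one end; the terminal node there is the unique long simple root (C_7), so the type is C_7 (the algebra sp(14)).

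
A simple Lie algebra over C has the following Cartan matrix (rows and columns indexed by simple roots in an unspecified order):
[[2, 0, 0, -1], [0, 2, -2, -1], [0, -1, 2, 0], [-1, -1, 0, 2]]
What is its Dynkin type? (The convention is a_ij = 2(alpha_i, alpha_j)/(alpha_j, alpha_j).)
B_4 (so(9))

The matrix has rank 4 with 2's on the diagonal. Reading the off-diagonal entries as Dynkin edges (a single edge where a_ij = a_ji = -1; a double or triple edge where a_ij * a_ji = 2 or 3), the diagram is a chain of 4 nodes with a double edge at one end; the terminal node there is the unique short simple root (B_4). One simple-root ordering that puts it in standard form is (alpha_1, alpha_4, alpha_2, alpha_3). So the algebra is type B_4, i.e. so(9).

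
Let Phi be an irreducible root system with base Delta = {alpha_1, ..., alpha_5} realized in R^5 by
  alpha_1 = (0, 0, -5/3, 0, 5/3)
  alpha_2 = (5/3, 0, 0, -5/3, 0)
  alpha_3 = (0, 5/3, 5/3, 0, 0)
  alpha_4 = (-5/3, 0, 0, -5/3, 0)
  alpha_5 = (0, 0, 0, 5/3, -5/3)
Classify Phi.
Compute the Cartan integers a_ij = 2(alpha_i, alpha_j)/(alpha_j, alpha_j); the resulting 5x5 Cartan matrix is
[[2, 0, -1, 0, -1], [0, 2, 0, 0, -1], [-1, 0, 2, 0, 0], [0, 0, 0, 2, -1], [-1, -1, 0, -1, 2]].
All simple roots have the same length, so the diagram is simply laced. The associated Dynkin diagram is a chain of 3 nodes with a fork of two nodes at one end (D_5), so the type is D_5 (the algebra so(10)).

type D_5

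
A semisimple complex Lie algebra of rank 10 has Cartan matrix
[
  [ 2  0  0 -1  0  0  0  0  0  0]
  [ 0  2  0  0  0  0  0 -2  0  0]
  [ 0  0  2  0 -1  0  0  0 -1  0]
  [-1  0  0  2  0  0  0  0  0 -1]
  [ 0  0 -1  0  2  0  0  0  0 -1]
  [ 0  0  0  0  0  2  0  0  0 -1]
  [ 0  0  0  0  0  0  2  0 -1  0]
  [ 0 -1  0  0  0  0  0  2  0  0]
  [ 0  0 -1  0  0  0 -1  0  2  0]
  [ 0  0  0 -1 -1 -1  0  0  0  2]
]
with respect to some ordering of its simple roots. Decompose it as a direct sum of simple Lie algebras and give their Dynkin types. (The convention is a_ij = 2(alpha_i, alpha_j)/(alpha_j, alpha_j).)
B_2 (so(5)) + E_8

The diagram associated to this matrix has two connected components: the simple roots {alpha_2, alpha_8} form a chain of 2 nodes with a double edge at one end; the terminal node there is the unique short simple root (B_2), and {alpha_1, alpha_3, alpha_4, alpha_5, alpha_6, alpha_7, alpha_9, alpha_10} form a chain of 7 nodes with one extra node attached to the third node from one end (E_8). A semisimple Lie algebra decomposes uniquely as the direct sum of simple ideals, one per connected component of its Dynkin diagram, so g ≅ B_2 ⊕ E_8 (dimension 10 + 248 = 258).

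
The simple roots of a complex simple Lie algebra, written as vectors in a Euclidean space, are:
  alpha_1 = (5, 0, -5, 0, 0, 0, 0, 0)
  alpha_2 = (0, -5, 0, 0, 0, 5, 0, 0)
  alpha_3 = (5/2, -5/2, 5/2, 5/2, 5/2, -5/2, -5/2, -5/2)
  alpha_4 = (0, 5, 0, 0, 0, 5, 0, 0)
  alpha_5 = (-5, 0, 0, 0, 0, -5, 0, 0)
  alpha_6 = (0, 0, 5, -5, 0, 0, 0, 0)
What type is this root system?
Compute the Cartan integers a_ij = 2(alpha_i, alpha_j)/(alpha_j, alpha_j); the resulting 6x6 Cartan matrix is
[[2, 0, 0, 0, -1, -1], [0, 2, 0, 0, -1, 0], [0, 0, 2, -1, 0, 0], [0, 0, -1, 2, -1, 0], [-1, -1, 0, -1, 2, 0], [-1, 0, 0, 0, 0, 2]].
All simple roots have the same length, so the diagram is simply laced. The associated Dynkin diagram is a chain of 5 nodes with one extra node attached to the third node from one end (E_6), so the type is E_6.

type E_6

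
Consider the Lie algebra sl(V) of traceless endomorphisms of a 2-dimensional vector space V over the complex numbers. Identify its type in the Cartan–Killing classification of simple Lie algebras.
A_1 (sl(2))

This is sl(2), which has dimension 2^2 - 1 = 3 and rank 2 - 1 = 1 (a Cartan subalgebra is the diagonal traceless matrices). In the classification of classical Lie algebras, the special linear algebra sl(n+1) has type A_n; here n = 1, so the Dynkin diagram is a chain of 1 nodes with single edges (A_1). Hence the type is A_1.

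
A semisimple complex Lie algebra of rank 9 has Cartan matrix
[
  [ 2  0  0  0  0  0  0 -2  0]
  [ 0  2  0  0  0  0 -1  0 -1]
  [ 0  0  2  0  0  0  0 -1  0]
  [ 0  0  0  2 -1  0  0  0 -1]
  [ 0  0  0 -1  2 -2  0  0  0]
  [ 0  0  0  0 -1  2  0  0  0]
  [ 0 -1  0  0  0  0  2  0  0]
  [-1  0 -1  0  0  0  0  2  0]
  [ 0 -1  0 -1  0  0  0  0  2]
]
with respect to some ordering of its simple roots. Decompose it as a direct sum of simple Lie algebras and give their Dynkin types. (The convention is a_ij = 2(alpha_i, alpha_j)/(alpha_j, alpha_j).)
The diagram associated to this matrix has two connected components: the simple roots {alpha_2, alpha_4, alpha_5, alpha_6, alpha_7, alpha_9} form a chain of 6 nodes with a double edge at one end; the terminal node there is the unique short simple root (B_6), and {alpha_1, alpha_3, alpha_8} form a chain of 3 nodes with a double edge at one end; the terminal node there is the unique long simple root (C_3). A semisimple Lie algebra decomposes uniquely as the direct sum of simple ideals, one per connected component of its Dynkin diagram, so g ≅ B_6 ⊕ C_3 (dimension 78 + 21 = 99).

type B_6 ⊕ type C_3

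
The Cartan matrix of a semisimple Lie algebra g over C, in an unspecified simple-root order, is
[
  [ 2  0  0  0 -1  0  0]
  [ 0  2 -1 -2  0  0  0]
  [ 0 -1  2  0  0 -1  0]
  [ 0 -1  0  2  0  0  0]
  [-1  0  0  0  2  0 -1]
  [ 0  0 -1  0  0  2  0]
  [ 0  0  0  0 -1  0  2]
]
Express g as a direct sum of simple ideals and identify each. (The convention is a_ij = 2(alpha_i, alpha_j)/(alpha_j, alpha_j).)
The diagram associated to this matrix has two connected components: the simple roots {alpha_1, alpha_5, alpha_7} form a chain of 3 nodes with single edges (A_3), and {alpha_2, alpha_3, alpha_4, alpha_6} form a chain of 4 nodes with a double edge at one end; the terminal node there is the unique short simple root (B_4). A semisimple Lie algebra decomposes uniquely as the direct sum of simple ideals, one per connected component of its Dynkin diagram, so g ≅ A_3 ⊕ B_4 (dimension 15 + 36 = 51).

A_3 ⊕ B_4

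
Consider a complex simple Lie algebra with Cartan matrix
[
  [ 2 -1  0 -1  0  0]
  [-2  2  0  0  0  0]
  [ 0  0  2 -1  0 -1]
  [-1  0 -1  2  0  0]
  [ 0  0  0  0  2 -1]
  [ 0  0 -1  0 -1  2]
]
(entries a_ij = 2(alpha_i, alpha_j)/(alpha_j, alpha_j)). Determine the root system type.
The matrix has rank 6 with 2's on the diagonal. Reading the off-diagonal entries as Dynkin edges (a single edge where a_ij = a_ji = -1; a double or triple edge where a_ij * a_ji = 2 or 3), the diagram is a chain of 6 nodes with a double edge at one end; the terminal node there is the unique long simple root (C_6). One simple-root ordering that puts it in standard form is (alpha_5, alpha_6, alpha_3, alpha_4, alpha_1, alpha_2). So the algebra is type C_6, i.e. sp(12).

C_6 (sp(12))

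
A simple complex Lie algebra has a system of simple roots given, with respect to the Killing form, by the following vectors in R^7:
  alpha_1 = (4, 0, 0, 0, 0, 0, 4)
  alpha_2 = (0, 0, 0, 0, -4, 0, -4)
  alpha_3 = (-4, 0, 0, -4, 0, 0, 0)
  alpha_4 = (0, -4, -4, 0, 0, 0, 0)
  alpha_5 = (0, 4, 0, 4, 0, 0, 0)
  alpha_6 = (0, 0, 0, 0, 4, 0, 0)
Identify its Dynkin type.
type B_6

Compute the Cartan integers a_ij = 2(alpha_i, alpha_j)/(alpha_j, alpha_j); the resulting 6x6 Cartan matrix is
[[2, -1, -1, 0, 0, 0], [-1, 2, 0, 0, 0, -2], [-1, 0, 2, 0, -1, 0], [0, 0, 0, 2, -1, 0], [0, 0, -1, -1, 2, 0], [0, -1, 0, 0, 0, 2]].
The roots have two lengths (squared-length ratio 2:1); the short ones are alpha_{6}. The associated Dynkin diagram is a chain of 6 nodes with a double edge at one end; the terminal node there is the unique short simple root (B_6), so the type is B_6 (the algebra so(13)).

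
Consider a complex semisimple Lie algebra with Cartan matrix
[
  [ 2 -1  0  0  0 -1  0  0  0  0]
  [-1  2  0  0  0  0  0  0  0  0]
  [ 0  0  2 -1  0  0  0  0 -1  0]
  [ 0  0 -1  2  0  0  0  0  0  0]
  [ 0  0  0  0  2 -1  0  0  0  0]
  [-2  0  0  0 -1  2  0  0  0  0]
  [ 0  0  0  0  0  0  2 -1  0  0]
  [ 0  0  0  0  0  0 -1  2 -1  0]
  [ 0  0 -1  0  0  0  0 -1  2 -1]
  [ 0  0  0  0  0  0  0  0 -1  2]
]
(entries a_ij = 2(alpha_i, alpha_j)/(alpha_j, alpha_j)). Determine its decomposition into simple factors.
type E_6 + type F_4

The diagram associated to this matrix has two connected components: the simple roots {alpha_3, alpha_4, alpha_7, alpha_8, alpha_9, alpha_10} form a chain of 5 nodes with one extra node attached to the third node from one end (E_6), and {alpha_1, alpha_2, alpha_5, alpha_6} form a chain of 4 nodes with a double edge between the middle two (F_4). A semisimple Lie algebra decomposes uniquely as the direct sum of simple ideals, one per connected component of its Dynkin diagram, so g ≅ E_6 ⊕ F_4 (dimension 78 + 52 = 130).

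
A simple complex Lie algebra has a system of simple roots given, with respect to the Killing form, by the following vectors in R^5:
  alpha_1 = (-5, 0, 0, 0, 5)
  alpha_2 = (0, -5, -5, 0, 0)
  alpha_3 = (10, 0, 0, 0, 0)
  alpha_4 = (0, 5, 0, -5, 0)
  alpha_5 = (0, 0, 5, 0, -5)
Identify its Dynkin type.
C_5 (sp(10))

Compute the Cartan integers a_ij = 2(alpha_i, alpha_j)/(alpha_j, alpha_j); the resulting 5x5 Cartan matrix is
[[2, 0, -1, 0, -1], [0, 2, 0, -1, -1], [-2, 0, 2, 0, 0], [0, -1, 0, 2, 0], [-1, -1, 0, 0, 2]].
The roots have two lengths (squared-length ratio 2:1); the short ones are alpha_{1,2,4,5}. The associated Dynkin diagram is a chain of 5 nodes with a double edge at one end; the terminal node there is the unique long simple root (C_5), so the type is C_5 (the algebra sp(10)).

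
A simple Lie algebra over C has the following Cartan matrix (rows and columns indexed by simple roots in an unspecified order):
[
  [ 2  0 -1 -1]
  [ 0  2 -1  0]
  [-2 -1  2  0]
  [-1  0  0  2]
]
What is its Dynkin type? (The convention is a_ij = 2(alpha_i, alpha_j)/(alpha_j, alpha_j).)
F_4

The matrix has rank 4 with 2's on the diagonal. Reading the off-diagonal entries as Dynkin edges (a single edge where a_ij = a_ji = -1; a double or triple edge where a_ij * a_ji = 2 or 3), the diagram is a chain of 4 nodes with a double edge between the middle two (F_4). One simple-root ordering that puts it in standard form is (alpha_2, alpha_3, alpha_1, alpha_4). So the algebra is type F_4.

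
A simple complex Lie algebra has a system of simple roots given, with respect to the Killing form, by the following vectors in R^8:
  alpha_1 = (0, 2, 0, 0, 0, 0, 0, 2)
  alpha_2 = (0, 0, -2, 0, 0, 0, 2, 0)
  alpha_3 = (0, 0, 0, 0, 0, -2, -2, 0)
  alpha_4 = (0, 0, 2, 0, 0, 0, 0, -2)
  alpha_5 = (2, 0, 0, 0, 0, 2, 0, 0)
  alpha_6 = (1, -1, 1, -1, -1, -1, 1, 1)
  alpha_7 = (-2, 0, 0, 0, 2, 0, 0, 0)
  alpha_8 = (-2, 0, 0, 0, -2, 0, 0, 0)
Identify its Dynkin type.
Compute the Cartan integers a_ij = 2(alpha_i, alpha_j)/(alpha_j, alpha_j); the resulting 8x8 Cartan matrix is
[[2, 0, 0, -1, 0, 0, 0, 0], [0, 2, -1, -1, 0, 0, 0, 0], [0, -1, 2, 0, -1, 0, 0, 0], [-1, -1, 0, 2, 0, 0, 0, 0], [0, 0, -1, 0, 2, 0, -1, -1], [0, 0, 0, 0, 0, 2, -1, 0], [0, 0, 0, 0, -1, -1, 2, 0], [0, 0, 0, 0, -1, 0, 0, 2]].
All simple roots have the same length, so the diagram is simply laced. The associated Dynkin diagram is a chain of 7 nodes with one extra node attached to the third node from one end (E_8), so the type is E_8.

E_8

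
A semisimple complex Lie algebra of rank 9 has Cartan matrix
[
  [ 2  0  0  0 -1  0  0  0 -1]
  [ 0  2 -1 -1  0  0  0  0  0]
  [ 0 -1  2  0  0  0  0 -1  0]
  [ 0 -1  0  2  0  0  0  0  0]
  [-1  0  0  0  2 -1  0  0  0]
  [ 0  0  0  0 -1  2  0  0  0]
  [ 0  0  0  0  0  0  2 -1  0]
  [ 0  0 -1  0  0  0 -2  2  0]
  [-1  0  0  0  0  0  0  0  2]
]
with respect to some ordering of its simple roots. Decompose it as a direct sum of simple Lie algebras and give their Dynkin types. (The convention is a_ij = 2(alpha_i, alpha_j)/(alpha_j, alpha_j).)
type A_4 + type B_5

The diagram associated to this matrix has two connected components: the simple roots {alpha_1, alpha_5, alpha_6, alpha_9} form a chain of 4 nodes with single edges (A_4), and {alpha_2, alpha_3, alpha_4, alpha_7, alpha_8} form a chain of 5 nodes with a double edge at one end; the terminal node there is the unique short simple root (B_5). A semisimple Lie algebra decomposes uniquely as the direct sum of simple ideals, one per connected component of its Dynkin diagram, so g ≅ A_4 ⊕ B_5 (dimension 24 + 55 = 79).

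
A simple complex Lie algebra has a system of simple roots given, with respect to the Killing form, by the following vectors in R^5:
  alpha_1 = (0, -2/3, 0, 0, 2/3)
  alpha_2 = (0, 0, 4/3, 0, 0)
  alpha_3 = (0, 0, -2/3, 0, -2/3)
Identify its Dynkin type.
C_3 (sp(6))

Compute the Cartan integers a_ij = 2(alpha_i, alpha_j)/(alpha_j, alpha_j); the resulting 3x3 Cartan matrix is
[[2, 0, -1], [0, 2, -2], [-1, -1, 2]].
The roots have two lengths (squared-length ratio 2:1); the short ones are alpha_{1,3}. The associated Dynkin diagram is a chain of 3 nodes with a double edge at one end; the terminal node there is the unique long simple root (C_3), so the type is C_3 (the algebra sp(6)).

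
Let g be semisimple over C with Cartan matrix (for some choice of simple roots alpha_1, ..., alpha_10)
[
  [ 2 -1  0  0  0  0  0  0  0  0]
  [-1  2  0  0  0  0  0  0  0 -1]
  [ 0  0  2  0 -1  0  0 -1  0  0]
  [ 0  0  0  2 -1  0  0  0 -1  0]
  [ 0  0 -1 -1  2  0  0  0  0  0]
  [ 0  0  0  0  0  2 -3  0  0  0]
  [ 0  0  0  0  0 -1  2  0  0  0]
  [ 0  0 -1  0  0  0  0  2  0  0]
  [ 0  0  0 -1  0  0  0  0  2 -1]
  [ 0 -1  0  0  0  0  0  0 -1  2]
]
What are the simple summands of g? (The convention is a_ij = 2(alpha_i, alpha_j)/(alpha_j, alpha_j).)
A8 ⊕ G2

The diagram associated to this matrix has two connected components: the simple roots {alpha_1, alpha_2, alpha_3, alpha_4, alpha_5, alpha_8, alpha_9, alpha_10} form a chain of 8 nodes with single edges (A_8), and {alpha_6, alpha_7} form two nodes joined by a triple edge (G_2). A semisimple Lie algebra decomposes uniquely as the direct sum of simple ideals, one per connected component of its Dynkin diagram, so g ≅ A_8 ⊕ G_2 (dimension 80 + 14 = 94).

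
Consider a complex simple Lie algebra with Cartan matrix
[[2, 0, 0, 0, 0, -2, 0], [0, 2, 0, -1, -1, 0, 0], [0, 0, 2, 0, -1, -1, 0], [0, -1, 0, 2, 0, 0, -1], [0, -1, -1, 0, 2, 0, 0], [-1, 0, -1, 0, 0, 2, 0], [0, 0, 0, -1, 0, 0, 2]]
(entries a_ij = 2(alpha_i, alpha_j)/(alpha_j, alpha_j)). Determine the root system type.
C_7

The matrix has rank 7 with 2's on the diagonal. Reading the off-diagonal entries as Dynkin edges (a single edge where a_ij = a_ji = -1; a double or triple edge where a_ij * a_ji = 2 or 3), the diagram is a chain of 7 nodes with a double edge at one end; the terminal node there is the unique long simple root (C_7). One simple-root ordering that puts it in standard form is (alpha_7, alpha_4, alpha_2, alpha_5, alpha_3, alpha_6, alpha_1). So the algebra is type C_7, i.e. sp(14).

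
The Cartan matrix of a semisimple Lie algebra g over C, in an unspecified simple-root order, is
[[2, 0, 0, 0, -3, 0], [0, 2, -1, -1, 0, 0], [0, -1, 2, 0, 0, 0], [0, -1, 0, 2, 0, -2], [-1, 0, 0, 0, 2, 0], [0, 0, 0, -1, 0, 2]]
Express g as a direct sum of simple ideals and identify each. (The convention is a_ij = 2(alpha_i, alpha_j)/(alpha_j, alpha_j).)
The diagram associated to this matrix has two connected components: the simple roots {alpha_2, alpha_3, alpha_4, alpha_6} form a chain of 4 nodes with a double edge at one end; the terminal node there is the unique short simple root (B_4), and {alpha_1, alpha_5} form two nodes joined by a triple edge (G_2). A semisimple Lie algebra decomposes uniquely as the direct sum of simple ideals, one per connected component of its Dynkin diagram, so g ≅ B_4 ⊕ G_2 (dimension 36 + 14 = 50).

type B_4 + type G_2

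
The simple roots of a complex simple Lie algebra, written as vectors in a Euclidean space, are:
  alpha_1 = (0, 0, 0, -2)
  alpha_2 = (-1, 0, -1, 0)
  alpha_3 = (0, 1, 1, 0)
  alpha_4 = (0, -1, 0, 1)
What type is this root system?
Compute the Cartan integers a_ij = 2(alpha_i, alpha_j)/(alpha_j, alpha_j); the resulting 4x4 Cartan matrix is
[[2, 0, 0, -2], [0, 2, -1, 0], [0, -1, 2, -1], [-1, 0, -1, 2]].
The roots have two lengths (squared-length ratio 2:1); the short ones are alpha_{2,3,4}. The associated Dynkin diagram is a chain of 4 nodes with a double edge at one end; the terminal node there is the unique long simple root (C_4), so the type is C_4 (the algebra sp(8)).

C4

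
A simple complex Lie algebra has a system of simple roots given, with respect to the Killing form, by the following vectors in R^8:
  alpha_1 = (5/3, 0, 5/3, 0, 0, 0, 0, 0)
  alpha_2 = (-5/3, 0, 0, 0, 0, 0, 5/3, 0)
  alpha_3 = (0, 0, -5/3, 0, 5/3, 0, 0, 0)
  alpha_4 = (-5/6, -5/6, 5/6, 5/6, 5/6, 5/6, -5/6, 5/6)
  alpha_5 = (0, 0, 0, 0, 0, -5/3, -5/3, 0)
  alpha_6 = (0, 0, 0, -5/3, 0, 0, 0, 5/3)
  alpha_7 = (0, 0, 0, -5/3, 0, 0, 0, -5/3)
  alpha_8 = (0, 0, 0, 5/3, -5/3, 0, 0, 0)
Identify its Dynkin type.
type E_8

Compute the Cartan integers a_ij = 2(alpha_i, alpha_j)/(alpha_j, alpha_j); the resulting 8x8 Cartan matrix is
[[2, -1, -1, 0, 0, 0, 0, 0], [-1, 2, 0, 0, -1, 0, 0, 0], [-1, 0, 2, 0, 0, 0, 0, -1], [0, 0, 0, 2, 0, 0, -1, 0], [0, -1, 0, 0, 2, 0, 0, 0], [0, 0, 0, 0, 0, 2, 0, -1], [0, 0, 0, -1, 0, 0, 2, -1], [0, 0, -1, 0, 0, -1, -1, 2]].
All simple roots have the same length, so the diagram is simply laced. The associated Dynkin diagram is a chain of 7 nodes with one extra node attached to the third node from one end (E_8), so the type is E_8.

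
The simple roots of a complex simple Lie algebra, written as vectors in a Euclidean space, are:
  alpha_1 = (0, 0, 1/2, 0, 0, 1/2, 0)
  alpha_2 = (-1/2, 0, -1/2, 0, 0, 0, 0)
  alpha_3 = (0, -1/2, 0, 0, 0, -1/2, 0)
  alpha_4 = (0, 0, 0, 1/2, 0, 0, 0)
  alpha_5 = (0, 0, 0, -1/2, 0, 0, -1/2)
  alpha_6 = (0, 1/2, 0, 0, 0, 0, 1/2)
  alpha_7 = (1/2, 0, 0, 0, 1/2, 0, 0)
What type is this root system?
Compute the Cartan integers a_ij = 2(alpha_i, alpha_j)/(alpha_j, alpha_j); the resulting 7x7 Cartan matrix is
[[2, -1, -1, 0, 0, 0, 0], [-1, 2, 0, 0, 0, 0, -1], [-1, 0, 2, 0, 0, -1, 0], [0, 0, 0, 2, -1, 0, 0], [0, 0, 0, -2, 2, -1, 0], [0, 0, -1, 0, -1, 2, 0], [0, -1, 0, 0, 0, 0, 2]].
The roots have two lengths (squared-length ratio 2:1); the short ones are alpha_{4}. The associated Dynkin diagram is a chain of 7 nodes with a double edge at one end; the terminal node there is the unique short simple root (B_7), so the type is B_7 (the algebra so(15)).

B_7 (so(15))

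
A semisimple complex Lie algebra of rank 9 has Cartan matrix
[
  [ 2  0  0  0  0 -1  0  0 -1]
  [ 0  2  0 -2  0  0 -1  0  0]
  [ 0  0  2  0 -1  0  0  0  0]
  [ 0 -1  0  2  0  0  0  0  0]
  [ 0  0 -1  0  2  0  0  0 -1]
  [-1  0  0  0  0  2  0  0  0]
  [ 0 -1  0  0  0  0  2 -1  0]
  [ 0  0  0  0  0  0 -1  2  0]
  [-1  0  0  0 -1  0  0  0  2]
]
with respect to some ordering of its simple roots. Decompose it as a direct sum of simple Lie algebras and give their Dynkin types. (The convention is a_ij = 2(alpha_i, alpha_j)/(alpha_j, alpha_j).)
The diagram associated to this matrix has two connected components: the simple roots {alpha_1, alpha_3, alpha_5, alpha_6, alpha_9} form a chain of 5 nodes with single edges (A_5), and {alpha_2, alpha_4, alpha_7, alpha_8} form a chain of 4 nodes with a double edge at one end; the terminal node there is the unique short simple root (B_4). A semisimple Lie algebra decomposes uniquely as the direct sum of simple ideals, one per connected component of its Dynkin diagram, so g ≅ A_5 ⊕ B_4 (dimension 35 + 36 = 71).

A_5 + B_4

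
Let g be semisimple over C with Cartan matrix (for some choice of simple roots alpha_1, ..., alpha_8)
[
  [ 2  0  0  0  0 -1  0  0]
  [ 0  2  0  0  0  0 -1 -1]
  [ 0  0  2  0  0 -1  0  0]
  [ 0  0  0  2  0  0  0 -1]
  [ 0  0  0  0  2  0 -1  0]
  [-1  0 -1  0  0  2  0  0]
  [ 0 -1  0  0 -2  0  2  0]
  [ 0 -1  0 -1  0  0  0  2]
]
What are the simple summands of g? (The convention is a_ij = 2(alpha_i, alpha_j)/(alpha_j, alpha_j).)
A_3 + B_5

The diagram associated to this matrix has two connected components: the simple roots {alpha_1, alpha_3, alpha_6} form a chain of 3 nodes with single edges (A_3), and {alpha_2, alpha_4, alpha_5, alpha_7, alpha_8} form a chain of 5 nodes with a double edge at one end; the terminal node there is the unique short simple root (B_5). A semisimple Lie algebra decomposes uniquely as the direct sum of simple ideals, one per connected component of its Dynkin diagram, so g ≅ A_3 ⊕ B_5 (dimension 15 + 55 = 70).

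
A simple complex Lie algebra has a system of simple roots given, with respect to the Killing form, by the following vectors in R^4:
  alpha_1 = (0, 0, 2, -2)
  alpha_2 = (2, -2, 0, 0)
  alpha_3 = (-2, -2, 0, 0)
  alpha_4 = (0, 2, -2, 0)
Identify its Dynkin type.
D4

Compute the Cartan integers a_ij = 2(alpha_i, alpha_j)/(alpha_j, alpha_j); the resulting 4x4 Cartan matrix is
[[2, 0, 0, -1], [0, 2, 0, -1], [0, 0, 2, -1], [-1, -1, -1, 2]].
All simple roots have the same length, so the diagram is simply laced. The associated Dynkin diagram is a chain of 2 nodes with a fork of two nodes at one end (D_4), so the type is D_4 (the algebra so(8)).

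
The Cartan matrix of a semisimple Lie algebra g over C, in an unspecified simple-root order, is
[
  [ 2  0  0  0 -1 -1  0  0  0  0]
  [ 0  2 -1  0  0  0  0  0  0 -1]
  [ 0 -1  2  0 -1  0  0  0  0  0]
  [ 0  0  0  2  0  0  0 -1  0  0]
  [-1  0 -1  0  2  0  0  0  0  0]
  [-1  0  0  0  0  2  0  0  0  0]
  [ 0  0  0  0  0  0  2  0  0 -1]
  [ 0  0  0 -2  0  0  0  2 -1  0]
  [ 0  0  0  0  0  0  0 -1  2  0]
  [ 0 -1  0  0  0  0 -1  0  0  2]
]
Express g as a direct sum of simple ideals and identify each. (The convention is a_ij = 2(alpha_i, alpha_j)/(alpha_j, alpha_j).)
A7 ⊕ B3

The diagram associated to this matrix has two connected components: the simple roots {alpha_1, alpha_2, alpha_3, alpha_5, alpha_6, alpha_7, alpha_10} form a chain of 7 nodes with single edges (A_7), and {alpha_4, alpha_8, alpha_9} form a chain of 3 nodes with a double edge at one end; the terminal node there is the unique short simple root (B_3). A semisimple Lie algebra decomposes uniquely as the direct sum of simple ideals, one per connected component of its Dynkin diagram, so g ≅ A_7 ⊕ B_3 (dimension 63 + 21 = 84).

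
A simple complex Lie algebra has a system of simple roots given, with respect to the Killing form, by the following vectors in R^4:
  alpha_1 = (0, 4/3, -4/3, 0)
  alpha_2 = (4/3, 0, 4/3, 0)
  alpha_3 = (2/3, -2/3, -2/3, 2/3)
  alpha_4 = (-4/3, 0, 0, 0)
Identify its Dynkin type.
F4

Compute the Cartan integers a_ij = 2(alpha_i, alpha_j)/(alpha_j, alpha_j); the resulting 4x4 Cartan matrix is
[[2, -1, 0, 0], [-1, 2, 0, -2], [0, 0, 2, -1], [0, -1, -1, 2]].
The roots have two lengths (squared-length ratio 2:1); the short ones are alpha_{3,4}. The associated Dynkin diagram is a chain of 4 nodes with a double edge between the middle two (F_4), so the type is F_4.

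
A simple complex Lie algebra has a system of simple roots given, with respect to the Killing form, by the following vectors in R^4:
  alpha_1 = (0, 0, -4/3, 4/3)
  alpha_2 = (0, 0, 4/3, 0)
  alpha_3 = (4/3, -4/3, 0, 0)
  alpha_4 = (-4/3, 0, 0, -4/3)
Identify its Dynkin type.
B4

Compute the Cartan integers a_ij = 2(alpha_i, alpha_j)/(alpha_j, alpha_j); the resulting 4x4 Cartan matrix is
[[2, -2, 0, -1], [-1, 2, 0, 0], [0, 0, 2, -1], [-1, 0, -1, 2]].
The roots have two lengths (squared-length ratio 2:1); the short ones are alpha_{2}. The associated Dynkin diagram is a chain of 4 nodes with a double edge at one end; the terminal node there is the unique short simple root (B_4), so the type is B_4 (the algebra so(9)).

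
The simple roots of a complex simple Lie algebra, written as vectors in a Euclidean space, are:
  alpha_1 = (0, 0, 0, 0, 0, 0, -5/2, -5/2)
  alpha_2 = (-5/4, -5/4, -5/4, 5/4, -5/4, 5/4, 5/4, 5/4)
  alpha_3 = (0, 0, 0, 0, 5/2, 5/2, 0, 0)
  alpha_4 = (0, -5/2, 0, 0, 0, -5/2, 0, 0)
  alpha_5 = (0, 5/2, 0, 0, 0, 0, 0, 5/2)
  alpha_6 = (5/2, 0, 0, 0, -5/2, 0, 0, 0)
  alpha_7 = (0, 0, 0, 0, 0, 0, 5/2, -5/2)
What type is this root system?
E7

Compute the Cartan integers a_ij = 2(alpha_i, alpha_j)/(alpha_j, alpha_j); the resulting 7x7 Cartan matrix is
[[2, -1, 0, 0, -1, 0, 0], [-1, 2, 0, 0, 0, 0, 0], [0, 0, 2, -1, 0, -1, 0], [0, 0, -1, 2, -1, 0, 0], [-1, 0, 0, -1, 2, 0, -1], [0, 0, -1, 0, 0, 2, 0], [0, 0, 0, 0, -1, 0, 2]].
All simple roots have the same length, so the diagram is simply laced. The associated Dynkin diagram is a chain of 6 nodes with one extra node attached to the third node from one end (E_7), so the type is E_7.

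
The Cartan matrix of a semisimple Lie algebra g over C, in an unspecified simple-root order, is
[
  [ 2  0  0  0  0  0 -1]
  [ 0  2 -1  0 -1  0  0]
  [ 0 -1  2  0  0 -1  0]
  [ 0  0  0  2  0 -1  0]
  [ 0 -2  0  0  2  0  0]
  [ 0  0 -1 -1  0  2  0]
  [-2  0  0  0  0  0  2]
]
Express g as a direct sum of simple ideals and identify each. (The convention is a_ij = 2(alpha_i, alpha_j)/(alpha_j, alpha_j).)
B_2 + C_5

The diagram associated to this matrix has two connected components: the simple roots {alpha_1, alpha_7} form a chain of 2 nodes with a double edge at one end; the terminal node there is the unique short simple root (B_2), and {alpha_2, alpha_3, alpha_4, alpha_5, alpha_6} form a chain of 5 nodes with a double edge at one end; the terminal node there is the unique long simple root (C_5). A semisimple Lie algebra decomposes uniquely as the direct sum of simple ideals, one per connected component of its Dynkin diagram, so g ≅ B_2 ⊕ C_5 (dimension 10 + 55 = 65).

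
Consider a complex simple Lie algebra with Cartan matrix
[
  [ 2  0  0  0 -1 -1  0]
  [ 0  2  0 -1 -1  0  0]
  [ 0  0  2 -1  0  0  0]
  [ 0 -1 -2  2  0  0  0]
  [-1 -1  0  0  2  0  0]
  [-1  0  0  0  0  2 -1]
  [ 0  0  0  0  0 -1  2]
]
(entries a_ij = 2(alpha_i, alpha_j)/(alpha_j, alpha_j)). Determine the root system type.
The matrix has rank 7 with 2's on the diagonal. Reading the off-diagonal entries as Dynkin edges (a single edge where a_ij = a_ji = -1; a double or triple edge where a_ij * a_ji = 2 or 3), the diagram is a chain of 7 nodes with a double edge at one end; the terminal node there is the unique short simple root (B_7). One simple-root ordering that puts it in standard form is (alpha_7, alpha_6, alpha_1, alpha_5, alpha_2, alpha_4, alpha_3). So the algebra is type B_7, i.e. so(15).

B_7 (so(15))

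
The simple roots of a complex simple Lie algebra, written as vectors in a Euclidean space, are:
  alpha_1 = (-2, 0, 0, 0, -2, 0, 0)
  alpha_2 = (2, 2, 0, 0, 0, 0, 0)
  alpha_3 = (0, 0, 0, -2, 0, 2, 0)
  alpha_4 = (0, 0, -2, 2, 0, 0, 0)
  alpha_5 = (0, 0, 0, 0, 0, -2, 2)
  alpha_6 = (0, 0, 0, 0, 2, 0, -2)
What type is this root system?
Compute the Cartan integers a_ij = 2(alpha_i, alpha_j)/(alpha_j, alpha_j); the resulting 6x6 Cartan matrix is
[[2, -1, 0, 0, 0, -1], [-1, 2, 0, 0, 0, 0], [0, 0, 2, -1, -1, 0], [0, 0, -1, 2, 0, 0], [0, 0, -1, 0, 2, -1], [-1, 0, 0, 0, -1, 2]].
All simple roots have the same length, so the diagram is simply laced. The associated Dynkin diagram is a chain of 6 nodes with single edges (A_6), so the type is A_6 (the algebra sl(7)).

A_6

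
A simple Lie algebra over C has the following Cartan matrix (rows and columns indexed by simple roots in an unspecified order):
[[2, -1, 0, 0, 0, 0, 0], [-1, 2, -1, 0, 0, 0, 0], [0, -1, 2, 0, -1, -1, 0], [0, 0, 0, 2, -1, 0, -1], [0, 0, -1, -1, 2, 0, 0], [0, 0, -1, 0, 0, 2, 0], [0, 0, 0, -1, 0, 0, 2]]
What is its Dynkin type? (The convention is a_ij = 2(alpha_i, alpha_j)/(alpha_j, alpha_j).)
The matrix has rank 7 with 2's on the diagonal. Reading the off-diagonal entries as Dynkin edges (a single edge where a_ij = a_ji = -1; a double or triple edge where a_ij * a_ji = 2 or 3), the diagram is a chain of 6 nodes with one extra node attached to the third node from one end (E_7). One simple-root ordering that puts it in standard form is (alpha_1, alpha_6, alpha_2, alpha_3, alpha_5, alpha_4, alpha_7). So the algebra is type E_7.

E_7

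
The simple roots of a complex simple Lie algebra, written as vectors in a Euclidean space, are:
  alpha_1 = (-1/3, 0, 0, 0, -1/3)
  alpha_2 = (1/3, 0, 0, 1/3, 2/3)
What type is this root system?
G_2

Compute the Cartan integers a_ij = 2(alpha_i, alpha_j)/(alpha_j, alpha_j); the resulting 2x2 Cartan matrix is
[[2, -1], [-3, 2]].
The roots have two lengths (squared-length ratio 3:1); the short ones are alpha_{1}. The associated Dynkin diagram is two nodes joined by a triple edge (G_2), so the type is G_2.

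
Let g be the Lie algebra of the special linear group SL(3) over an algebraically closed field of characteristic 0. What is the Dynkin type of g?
This is sl(3), which has dimension 3^2 - 1 = 8 and rank 3 - 1 = 2 (a Cartan subalgebra is the diagonal traceless matrices). In the classification of classical Lie algebras, the special linear algebra sl(n+1) has type A_n; here n = 2, so the Dynkin diagram is a chain of 2 nodes with single edges (A_2). Hence the type is A_2.

A2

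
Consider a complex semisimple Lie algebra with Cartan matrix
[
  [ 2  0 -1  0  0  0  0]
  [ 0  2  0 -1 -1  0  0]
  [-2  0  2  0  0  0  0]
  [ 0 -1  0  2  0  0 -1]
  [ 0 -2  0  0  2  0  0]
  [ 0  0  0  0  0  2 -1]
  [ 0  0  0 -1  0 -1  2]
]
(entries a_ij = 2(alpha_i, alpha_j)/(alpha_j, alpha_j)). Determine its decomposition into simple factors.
type B_2 + type C_5

The diagram associated to this matrix has two connected components: the simple roots {alpha_1, alpha_3} form a chain of 2 nodes with a double edge at one end; the terminal node there is the unique short simple root (B_2), and {alpha_2, alpha_4, alpha_5, alpha_6, alpha_7} form a chain of 5 nodes with a double edge at one end; the terminal node there is the unique long simple root (C_5). A semisimple Lie algebra decomposes uniquely as the direct sum of simple ideals, one per connected component of its Dynkin diagram, so g ≅ B_2 ⊕ C_5 (dimension 10 + 55 = 65).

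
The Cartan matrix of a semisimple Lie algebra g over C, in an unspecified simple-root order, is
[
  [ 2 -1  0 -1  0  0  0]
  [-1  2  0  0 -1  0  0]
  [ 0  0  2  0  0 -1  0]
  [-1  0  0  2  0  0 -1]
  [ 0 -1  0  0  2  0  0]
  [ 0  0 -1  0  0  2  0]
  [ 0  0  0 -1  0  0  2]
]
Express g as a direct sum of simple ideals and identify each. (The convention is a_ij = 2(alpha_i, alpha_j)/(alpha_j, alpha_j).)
The diagram associated to this matrix has two connected components: the simple roots {alpha_3, alpha_6} form a chain of 2 nodes with single edges (A_2), and {alpha_1, alpha_2, alpha_4, alpha_5, alpha_7} form a chain of 5 nodes with single edges (A_5). A semisimple Lie algebra decomposes uniquely as the direct sum of simple ideals, one per connected component of its Dynkin diagram, so g ≅ A_2 ⊕ A_5 (dimension 8 + 35 = 43).

A_2 (sl(3)) + A_5 (sl(6))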